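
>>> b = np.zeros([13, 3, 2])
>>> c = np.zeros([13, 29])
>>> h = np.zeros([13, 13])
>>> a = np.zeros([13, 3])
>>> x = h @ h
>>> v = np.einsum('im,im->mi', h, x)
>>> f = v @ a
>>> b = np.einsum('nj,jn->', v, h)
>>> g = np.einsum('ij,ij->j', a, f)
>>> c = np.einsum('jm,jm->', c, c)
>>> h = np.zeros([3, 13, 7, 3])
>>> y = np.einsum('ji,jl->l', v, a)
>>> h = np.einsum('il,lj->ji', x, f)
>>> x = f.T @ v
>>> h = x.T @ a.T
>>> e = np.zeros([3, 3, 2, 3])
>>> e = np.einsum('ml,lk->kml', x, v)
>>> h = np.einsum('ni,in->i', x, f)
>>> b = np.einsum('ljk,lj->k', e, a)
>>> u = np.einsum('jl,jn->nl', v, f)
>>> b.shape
(13,)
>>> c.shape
()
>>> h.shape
(13,)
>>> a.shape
(13, 3)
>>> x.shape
(3, 13)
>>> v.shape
(13, 13)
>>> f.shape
(13, 3)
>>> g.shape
(3,)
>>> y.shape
(3,)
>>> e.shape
(13, 3, 13)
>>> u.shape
(3, 13)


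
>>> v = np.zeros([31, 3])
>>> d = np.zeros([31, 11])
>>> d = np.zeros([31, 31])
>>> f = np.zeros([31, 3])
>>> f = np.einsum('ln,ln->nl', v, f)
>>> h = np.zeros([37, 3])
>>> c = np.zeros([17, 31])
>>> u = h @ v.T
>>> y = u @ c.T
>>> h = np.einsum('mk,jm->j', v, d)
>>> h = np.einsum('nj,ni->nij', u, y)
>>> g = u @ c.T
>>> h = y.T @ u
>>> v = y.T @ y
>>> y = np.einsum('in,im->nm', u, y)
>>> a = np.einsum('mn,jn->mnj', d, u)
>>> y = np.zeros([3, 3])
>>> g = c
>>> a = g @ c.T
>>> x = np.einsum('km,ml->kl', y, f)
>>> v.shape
(17, 17)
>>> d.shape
(31, 31)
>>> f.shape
(3, 31)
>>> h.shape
(17, 31)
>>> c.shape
(17, 31)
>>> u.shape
(37, 31)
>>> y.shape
(3, 3)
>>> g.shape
(17, 31)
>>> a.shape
(17, 17)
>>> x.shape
(3, 31)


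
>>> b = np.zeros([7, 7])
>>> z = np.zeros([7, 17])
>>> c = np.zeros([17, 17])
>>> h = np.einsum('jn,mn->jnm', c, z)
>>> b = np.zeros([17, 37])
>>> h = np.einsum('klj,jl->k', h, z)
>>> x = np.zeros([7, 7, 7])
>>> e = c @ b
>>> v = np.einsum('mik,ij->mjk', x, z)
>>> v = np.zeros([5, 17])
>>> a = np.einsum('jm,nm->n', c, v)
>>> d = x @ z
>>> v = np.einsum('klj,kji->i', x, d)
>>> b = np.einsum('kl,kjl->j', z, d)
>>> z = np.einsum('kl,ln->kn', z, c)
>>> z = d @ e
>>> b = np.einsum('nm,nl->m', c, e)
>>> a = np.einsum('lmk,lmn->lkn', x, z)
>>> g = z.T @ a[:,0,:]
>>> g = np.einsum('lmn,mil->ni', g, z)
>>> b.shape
(17,)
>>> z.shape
(7, 7, 37)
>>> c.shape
(17, 17)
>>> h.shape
(17,)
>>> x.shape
(7, 7, 7)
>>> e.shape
(17, 37)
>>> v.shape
(17,)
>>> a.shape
(7, 7, 37)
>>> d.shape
(7, 7, 17)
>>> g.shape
(37, 7)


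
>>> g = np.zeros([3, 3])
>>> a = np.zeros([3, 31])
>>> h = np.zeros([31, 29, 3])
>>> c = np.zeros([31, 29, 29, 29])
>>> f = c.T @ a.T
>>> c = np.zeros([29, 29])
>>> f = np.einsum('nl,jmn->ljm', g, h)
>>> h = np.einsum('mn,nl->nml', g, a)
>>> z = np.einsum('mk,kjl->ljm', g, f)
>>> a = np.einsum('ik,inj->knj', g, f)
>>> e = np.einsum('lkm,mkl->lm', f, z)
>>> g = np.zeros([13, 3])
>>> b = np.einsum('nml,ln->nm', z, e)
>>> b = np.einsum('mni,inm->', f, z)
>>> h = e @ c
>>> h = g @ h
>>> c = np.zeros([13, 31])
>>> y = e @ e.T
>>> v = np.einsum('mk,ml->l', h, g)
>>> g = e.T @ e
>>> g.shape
(29, 29)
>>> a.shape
(3, 31, 29)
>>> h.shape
(13, 29)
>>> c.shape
(13, 31)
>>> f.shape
(3, 31, 29)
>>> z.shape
(29, 31, 3)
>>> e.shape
(3, 29)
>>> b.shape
()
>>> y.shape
(3, 3)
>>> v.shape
(3,)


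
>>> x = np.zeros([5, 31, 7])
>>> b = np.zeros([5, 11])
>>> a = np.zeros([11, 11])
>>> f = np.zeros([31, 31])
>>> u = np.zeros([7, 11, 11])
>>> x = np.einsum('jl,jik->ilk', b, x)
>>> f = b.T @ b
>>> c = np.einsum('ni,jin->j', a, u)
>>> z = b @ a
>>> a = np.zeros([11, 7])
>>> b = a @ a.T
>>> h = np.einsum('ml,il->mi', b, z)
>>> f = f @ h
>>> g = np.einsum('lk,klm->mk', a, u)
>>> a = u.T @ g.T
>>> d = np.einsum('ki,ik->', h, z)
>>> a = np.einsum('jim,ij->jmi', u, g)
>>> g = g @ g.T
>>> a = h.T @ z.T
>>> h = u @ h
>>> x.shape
(31, 11, 7)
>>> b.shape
(11, 11)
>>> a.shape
(5, 5)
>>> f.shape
(11, 5)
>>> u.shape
(7, 11, 11)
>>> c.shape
(7,)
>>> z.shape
(5, 11)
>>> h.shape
(7, 11, 5)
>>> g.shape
(11, 11)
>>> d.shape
()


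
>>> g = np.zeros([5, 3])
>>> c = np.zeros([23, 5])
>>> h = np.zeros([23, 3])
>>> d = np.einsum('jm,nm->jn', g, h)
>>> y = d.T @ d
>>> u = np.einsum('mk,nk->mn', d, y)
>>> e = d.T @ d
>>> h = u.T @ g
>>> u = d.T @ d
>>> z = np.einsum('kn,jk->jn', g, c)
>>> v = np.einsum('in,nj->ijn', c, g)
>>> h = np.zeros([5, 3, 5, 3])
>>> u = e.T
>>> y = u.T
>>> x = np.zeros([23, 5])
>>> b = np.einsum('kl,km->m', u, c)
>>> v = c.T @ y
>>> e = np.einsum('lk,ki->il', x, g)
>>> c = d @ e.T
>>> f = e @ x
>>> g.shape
(5, 3)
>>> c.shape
(5, 3)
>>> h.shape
(5, 3, 5, 3)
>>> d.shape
(5, 23)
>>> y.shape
(23, 23)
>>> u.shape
(23, 23)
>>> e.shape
(3, 23)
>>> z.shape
(23, 3)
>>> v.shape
(5, 23)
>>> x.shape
(23, 5)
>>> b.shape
(5,)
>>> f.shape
(3, 5)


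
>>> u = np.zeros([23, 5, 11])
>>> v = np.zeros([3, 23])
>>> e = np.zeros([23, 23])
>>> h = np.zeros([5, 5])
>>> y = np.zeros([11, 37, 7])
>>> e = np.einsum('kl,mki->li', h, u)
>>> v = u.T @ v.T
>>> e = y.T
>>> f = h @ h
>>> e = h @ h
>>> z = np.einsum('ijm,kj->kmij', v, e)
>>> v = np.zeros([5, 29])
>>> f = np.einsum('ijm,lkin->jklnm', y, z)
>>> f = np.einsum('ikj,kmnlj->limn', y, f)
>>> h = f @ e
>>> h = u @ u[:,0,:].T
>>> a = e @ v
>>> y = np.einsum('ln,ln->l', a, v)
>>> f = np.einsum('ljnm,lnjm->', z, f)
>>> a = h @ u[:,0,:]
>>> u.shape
(23, 5, 11)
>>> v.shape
(5, 29)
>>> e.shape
(5, 5)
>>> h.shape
(23, 5, 23)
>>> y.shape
(5,)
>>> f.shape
()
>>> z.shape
(5, 3, 11, 5)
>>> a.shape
(23, 5, 11)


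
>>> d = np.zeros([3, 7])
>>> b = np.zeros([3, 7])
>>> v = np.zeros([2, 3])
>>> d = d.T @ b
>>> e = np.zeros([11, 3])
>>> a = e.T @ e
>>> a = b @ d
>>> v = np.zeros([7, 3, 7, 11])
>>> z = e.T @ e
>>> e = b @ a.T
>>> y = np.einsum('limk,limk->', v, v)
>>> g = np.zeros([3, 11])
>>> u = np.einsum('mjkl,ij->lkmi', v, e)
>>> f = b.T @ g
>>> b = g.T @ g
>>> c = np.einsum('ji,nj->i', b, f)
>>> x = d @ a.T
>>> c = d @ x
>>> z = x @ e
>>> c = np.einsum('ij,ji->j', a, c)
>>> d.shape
(7, 7)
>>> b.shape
(11, 11)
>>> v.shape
(7, 3, 7, 11)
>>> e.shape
(3, 3)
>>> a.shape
(3, 7)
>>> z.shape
(7, 3)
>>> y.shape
()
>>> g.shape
(3, 11)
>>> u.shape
(11, 7, 7, 3)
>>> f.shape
(7, 11)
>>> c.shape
(7,)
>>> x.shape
(7, 3)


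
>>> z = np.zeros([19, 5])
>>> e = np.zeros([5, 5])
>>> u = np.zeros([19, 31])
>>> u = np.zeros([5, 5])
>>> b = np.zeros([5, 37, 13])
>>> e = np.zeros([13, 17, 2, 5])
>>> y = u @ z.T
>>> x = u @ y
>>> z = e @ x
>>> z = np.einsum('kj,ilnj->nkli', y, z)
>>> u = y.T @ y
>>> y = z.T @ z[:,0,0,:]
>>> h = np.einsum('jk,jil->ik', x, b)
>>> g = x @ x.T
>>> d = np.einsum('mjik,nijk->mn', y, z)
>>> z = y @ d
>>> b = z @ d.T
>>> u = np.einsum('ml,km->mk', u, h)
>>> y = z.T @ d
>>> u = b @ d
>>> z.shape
(13, 17, 5, 2)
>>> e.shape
(13, 17, 2, 5)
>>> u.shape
(13, 17, 5, 2)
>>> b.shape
(13, 17, 5, 13)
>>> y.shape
(2, 5, 17, 2)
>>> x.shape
(5, 19)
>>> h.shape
(37, 19)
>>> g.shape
(5, 5)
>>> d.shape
(13, 2)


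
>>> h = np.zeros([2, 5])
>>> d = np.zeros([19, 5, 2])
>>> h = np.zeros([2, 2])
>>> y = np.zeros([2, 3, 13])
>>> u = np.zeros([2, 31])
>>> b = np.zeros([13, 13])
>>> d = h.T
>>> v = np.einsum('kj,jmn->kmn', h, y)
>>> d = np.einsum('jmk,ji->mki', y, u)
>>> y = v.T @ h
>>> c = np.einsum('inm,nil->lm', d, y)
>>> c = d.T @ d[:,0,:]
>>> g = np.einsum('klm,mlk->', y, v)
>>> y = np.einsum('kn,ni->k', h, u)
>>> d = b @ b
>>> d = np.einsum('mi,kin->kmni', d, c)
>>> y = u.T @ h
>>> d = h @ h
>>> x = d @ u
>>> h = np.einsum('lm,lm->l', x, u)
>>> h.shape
(2,)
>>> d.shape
(2, 2)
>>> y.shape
(31, 2)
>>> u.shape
(2, 31)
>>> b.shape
(13, 13)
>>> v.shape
(2, 3, 13)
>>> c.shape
(31, 13, 31)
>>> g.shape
()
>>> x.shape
(2, 31)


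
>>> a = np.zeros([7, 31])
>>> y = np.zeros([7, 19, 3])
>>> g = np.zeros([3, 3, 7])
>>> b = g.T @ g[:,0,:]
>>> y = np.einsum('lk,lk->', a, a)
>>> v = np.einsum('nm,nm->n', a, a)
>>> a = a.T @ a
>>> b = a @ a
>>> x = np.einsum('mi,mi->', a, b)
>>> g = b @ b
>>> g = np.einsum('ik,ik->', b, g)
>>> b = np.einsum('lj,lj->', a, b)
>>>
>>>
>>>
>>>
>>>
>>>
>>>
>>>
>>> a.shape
(31, 31)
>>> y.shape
()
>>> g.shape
()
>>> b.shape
()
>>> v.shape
(7,)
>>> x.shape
()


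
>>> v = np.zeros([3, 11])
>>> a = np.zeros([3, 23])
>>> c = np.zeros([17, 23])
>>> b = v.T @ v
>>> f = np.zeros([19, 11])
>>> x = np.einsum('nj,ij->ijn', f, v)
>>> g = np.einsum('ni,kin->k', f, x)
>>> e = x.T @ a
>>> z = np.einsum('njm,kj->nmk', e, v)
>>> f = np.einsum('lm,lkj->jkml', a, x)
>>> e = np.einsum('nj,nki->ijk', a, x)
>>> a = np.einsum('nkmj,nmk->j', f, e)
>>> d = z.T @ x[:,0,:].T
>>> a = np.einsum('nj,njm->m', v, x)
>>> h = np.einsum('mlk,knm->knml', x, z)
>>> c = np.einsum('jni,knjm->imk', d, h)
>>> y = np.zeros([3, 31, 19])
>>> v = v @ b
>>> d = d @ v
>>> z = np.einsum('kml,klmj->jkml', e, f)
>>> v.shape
(3, 11)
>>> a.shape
(19,)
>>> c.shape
(3, 11, 19)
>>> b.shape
(11, 11)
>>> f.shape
(19, 11, 23, 3)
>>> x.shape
(3, 11, 19)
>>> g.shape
(3,)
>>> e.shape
(19, 23, 11)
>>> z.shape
(3, 19, 23, 11)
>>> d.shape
(3, 23, 11)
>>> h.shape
(19, 23, 3, 11)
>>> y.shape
(3, 31, 19)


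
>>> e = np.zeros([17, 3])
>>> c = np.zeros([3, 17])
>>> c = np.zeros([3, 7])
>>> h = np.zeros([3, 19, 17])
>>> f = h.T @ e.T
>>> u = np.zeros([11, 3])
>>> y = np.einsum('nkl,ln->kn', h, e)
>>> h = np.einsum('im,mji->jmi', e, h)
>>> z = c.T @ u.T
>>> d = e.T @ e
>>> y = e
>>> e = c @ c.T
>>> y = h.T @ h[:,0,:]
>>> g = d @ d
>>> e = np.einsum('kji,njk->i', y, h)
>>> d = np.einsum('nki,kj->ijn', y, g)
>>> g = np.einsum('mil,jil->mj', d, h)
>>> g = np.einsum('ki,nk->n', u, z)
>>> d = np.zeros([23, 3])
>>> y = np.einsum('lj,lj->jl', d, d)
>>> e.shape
(17,)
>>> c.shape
(3, 7)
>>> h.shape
(19, 3, 17)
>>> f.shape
(17, 19, 17)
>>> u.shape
(11, 3)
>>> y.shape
(3, 23)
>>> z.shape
(7, 11)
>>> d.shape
(23, 3)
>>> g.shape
(7,)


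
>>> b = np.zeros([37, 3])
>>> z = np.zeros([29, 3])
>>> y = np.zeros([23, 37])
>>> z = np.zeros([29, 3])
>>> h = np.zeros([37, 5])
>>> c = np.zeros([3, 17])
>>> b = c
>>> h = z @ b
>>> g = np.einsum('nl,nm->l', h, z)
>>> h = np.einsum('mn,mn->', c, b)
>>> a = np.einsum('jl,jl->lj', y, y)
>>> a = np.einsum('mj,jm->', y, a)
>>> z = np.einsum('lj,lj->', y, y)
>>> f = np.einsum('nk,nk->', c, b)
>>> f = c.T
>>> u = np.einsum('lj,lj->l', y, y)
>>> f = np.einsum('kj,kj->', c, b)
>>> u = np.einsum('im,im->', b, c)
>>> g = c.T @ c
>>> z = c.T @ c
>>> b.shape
(3, 17)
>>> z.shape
(17, 17)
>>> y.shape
(23, 37)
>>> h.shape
()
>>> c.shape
(3, 17)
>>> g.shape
(17, 17)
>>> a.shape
()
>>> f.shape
()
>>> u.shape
()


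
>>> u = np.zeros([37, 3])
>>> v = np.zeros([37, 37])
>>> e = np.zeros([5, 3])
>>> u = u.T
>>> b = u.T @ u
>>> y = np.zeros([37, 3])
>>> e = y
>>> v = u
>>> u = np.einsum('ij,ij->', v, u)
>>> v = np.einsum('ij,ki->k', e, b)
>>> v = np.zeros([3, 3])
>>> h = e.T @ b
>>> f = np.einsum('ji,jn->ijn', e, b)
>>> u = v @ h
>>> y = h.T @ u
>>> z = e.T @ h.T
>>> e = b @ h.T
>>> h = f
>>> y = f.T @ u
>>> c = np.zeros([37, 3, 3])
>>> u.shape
(3, 37)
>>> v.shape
(3, 3)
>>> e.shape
(37, 3)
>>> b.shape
(37, 37)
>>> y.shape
(37, 37, 37)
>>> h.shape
(3, 37, 37)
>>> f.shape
(3, 37, 37)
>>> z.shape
(3, 3)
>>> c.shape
(37, 3, 3)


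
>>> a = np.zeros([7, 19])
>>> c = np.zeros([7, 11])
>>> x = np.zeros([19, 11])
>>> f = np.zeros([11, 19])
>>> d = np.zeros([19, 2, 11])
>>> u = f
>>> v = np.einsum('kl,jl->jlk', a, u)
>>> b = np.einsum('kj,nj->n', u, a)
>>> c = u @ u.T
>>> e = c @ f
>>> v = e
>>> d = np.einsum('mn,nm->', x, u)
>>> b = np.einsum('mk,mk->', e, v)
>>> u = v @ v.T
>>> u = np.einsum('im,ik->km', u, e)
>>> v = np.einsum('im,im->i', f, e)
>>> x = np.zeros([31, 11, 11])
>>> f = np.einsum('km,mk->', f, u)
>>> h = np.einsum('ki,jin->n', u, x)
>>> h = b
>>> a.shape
(7, 19)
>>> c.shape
(11, 11)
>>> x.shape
(31, 11, 11)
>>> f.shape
()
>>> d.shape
()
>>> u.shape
(19, 11)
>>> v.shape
(11,)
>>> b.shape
()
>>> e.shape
(11, 19)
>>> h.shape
()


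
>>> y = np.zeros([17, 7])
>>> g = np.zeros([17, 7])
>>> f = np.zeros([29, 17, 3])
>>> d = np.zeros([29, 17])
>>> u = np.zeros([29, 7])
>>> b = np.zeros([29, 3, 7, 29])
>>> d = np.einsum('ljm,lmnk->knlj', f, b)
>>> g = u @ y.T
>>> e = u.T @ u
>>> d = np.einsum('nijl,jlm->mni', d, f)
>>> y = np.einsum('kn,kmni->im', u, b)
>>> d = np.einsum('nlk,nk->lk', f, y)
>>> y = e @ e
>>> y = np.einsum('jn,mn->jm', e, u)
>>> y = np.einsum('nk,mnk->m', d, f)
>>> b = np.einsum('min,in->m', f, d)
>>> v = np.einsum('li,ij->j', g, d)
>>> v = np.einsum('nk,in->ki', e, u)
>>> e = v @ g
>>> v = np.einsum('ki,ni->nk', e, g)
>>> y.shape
(29,)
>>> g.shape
(29, 17)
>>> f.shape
(29, 17, 3)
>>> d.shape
(17, 3)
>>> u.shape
(29, 7)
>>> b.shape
(29,)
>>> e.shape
(7, 17)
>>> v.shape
(29, 7)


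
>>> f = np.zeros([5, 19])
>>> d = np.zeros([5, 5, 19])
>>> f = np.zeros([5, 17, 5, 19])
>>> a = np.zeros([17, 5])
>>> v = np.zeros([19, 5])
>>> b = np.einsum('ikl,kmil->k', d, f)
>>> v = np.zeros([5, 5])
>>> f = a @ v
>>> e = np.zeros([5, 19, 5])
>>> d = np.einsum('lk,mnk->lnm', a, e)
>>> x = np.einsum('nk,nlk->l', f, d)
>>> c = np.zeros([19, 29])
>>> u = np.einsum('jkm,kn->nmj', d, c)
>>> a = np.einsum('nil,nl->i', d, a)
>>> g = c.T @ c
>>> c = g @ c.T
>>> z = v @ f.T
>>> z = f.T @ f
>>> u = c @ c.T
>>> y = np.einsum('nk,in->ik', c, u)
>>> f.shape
(17, 5)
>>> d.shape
(17, 19, 5)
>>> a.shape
(19,)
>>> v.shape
(5, 5)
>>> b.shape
(5,)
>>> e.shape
(5, 19, 5)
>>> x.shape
(19,)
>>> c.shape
(29, 19)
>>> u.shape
(29, 29)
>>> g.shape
(29, 29)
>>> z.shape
(5, 5)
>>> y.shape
(29, 19)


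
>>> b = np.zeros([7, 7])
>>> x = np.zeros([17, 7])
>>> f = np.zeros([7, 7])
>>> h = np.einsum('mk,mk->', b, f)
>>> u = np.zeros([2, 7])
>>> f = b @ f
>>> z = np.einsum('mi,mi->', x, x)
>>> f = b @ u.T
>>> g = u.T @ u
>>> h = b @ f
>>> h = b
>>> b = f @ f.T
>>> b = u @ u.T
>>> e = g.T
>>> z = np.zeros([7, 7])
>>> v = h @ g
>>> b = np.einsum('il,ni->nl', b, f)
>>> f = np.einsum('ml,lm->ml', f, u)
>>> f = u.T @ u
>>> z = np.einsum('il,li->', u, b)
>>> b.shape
(7, 2)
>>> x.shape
(17, 7)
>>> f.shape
(7, 7)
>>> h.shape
(7, 7)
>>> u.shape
(2, 7)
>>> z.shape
()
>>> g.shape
(7, 7)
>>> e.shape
(7, 7)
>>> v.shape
(7, 7)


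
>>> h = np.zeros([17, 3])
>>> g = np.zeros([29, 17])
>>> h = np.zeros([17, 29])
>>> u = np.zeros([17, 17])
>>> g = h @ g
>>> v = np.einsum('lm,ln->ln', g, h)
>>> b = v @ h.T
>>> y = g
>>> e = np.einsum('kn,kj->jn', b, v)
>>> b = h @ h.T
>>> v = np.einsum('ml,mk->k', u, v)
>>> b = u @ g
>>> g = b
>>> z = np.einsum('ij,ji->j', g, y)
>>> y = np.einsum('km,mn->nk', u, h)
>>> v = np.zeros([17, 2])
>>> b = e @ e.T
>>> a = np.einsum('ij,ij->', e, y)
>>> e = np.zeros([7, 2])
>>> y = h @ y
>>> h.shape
(17, 29)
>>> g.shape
(17, 17)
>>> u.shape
(17, 17)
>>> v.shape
(17, 2)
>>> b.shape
(29, 29)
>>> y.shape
(17, 17)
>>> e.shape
(7, 2)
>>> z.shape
(17,)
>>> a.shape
()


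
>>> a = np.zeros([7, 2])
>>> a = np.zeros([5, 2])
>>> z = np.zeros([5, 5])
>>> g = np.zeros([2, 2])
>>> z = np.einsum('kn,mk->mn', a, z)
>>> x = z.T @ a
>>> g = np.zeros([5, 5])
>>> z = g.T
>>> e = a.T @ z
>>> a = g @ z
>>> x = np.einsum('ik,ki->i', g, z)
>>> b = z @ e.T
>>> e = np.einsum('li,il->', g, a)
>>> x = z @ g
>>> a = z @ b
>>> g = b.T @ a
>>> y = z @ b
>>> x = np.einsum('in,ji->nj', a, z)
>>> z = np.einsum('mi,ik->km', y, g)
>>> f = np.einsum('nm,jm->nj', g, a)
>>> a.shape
(5, 2)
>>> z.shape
(2, 5)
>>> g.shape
(2, 2)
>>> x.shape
(2, 5)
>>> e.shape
()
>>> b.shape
(5, 2)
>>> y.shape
(5, 2)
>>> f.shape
(2, 5)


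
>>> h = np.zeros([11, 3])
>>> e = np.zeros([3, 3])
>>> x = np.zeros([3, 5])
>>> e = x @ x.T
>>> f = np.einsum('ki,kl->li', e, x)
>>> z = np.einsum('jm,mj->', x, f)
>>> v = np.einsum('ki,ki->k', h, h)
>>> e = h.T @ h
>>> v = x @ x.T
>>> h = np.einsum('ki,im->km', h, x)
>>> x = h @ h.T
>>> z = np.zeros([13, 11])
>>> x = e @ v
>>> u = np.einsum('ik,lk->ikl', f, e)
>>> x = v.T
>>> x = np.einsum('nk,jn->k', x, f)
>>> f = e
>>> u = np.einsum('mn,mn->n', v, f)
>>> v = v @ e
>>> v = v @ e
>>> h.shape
(11, 5)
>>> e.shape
(3, 3)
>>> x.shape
(3,)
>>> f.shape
(3, 3)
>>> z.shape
(13, 11)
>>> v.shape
(3, 3)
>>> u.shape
(3,)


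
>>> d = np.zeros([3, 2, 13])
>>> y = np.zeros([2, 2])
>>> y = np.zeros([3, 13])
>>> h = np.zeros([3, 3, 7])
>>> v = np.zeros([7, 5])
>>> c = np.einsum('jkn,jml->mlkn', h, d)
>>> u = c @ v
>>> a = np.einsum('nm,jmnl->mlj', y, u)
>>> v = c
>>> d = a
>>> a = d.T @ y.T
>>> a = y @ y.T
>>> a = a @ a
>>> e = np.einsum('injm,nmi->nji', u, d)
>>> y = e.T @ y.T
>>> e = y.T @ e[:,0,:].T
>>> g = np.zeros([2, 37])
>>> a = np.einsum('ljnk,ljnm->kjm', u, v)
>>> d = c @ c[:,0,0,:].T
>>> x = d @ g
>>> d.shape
(2, 13, 3, 2)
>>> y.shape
(2, 3, 3)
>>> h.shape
(3, 3, 7)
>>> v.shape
(2, 13, 3, 7)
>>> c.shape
(2, 13, 3, 7)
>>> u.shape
(2, 13, 3, 5)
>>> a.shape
(5, 13, 7)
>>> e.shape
(3, 3, 13)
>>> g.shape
(2, 37)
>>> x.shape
(2, 13, 3, 37)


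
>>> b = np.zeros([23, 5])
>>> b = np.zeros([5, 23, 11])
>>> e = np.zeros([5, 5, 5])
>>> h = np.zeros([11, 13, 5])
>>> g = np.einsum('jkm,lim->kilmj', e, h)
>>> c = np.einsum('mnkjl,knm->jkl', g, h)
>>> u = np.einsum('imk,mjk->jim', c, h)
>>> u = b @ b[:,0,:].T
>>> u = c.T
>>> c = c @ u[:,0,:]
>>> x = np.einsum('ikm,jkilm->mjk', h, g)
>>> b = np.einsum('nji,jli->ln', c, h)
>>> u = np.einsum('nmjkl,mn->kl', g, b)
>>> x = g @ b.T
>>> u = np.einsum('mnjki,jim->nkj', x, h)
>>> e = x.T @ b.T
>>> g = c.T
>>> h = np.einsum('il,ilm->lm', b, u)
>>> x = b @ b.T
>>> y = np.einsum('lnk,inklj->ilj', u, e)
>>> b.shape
(13, 5)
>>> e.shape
(13, 5, 11, 13, 13)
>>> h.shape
(5, 11)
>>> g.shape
(5, 11, 5)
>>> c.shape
(5, 11, 5)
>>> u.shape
(13, 5, 11)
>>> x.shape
(13, 13)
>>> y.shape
(13, 13, 13)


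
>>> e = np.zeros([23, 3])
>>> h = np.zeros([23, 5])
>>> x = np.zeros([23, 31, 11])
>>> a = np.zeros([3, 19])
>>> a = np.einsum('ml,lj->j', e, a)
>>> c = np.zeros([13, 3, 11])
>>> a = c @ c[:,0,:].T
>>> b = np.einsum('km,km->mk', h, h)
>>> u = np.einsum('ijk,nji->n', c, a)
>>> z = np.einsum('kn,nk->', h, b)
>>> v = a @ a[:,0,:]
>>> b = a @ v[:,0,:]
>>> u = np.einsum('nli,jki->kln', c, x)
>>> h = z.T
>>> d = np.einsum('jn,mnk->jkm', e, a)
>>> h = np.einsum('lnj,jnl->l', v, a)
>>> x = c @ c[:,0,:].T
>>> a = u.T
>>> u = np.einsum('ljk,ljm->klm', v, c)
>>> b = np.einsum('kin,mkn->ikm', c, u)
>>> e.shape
(23, 3)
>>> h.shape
(13,)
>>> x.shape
(13, 3, 13)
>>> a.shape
(13, 3, 31)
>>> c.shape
(13, 3, 11)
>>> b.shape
(3, 13, 13)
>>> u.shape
(13, 13, 11)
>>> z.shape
()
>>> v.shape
(13, 3, 13)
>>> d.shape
(23, 13, 13)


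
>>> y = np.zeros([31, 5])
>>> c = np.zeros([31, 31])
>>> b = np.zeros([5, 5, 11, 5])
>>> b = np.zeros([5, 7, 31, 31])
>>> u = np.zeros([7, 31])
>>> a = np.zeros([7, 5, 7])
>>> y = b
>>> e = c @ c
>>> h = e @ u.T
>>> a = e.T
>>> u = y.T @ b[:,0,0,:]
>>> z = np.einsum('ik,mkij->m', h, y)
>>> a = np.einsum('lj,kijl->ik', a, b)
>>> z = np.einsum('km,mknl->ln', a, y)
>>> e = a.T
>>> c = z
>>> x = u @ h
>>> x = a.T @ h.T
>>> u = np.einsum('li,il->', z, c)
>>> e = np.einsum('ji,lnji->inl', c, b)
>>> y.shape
(5, 7, 31, 31)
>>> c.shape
(31, 31)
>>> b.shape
(5, 7, 31, 31)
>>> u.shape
()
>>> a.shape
(7, 5)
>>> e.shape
(31, 7, 5)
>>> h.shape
(31, 7)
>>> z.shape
(31, 31)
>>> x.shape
(5, 31)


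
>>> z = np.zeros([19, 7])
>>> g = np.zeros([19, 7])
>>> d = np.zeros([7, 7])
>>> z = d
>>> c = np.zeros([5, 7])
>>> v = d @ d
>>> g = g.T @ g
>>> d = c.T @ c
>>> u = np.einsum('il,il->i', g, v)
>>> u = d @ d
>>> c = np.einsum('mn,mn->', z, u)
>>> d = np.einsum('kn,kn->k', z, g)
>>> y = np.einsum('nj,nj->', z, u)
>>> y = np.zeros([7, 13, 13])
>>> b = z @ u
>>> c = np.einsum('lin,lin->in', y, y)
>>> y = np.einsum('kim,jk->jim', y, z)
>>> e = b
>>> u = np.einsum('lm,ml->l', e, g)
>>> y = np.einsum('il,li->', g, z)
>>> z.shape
(7, 7)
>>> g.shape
(7, 7)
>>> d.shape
(7,)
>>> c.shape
(13, 13)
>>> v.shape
(7, 7)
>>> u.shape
(7,)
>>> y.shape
()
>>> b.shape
(7, 7)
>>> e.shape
(7, 7)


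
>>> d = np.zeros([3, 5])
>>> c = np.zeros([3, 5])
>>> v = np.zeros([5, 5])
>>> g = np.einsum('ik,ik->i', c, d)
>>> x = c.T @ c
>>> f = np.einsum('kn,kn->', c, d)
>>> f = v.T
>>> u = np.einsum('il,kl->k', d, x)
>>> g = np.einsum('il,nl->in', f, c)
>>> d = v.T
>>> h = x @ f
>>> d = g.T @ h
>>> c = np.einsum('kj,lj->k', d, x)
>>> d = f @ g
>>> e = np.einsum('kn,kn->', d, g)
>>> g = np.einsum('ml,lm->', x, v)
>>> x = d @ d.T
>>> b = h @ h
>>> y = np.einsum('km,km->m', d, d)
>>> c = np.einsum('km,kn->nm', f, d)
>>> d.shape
(5, 3)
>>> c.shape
(3, 5)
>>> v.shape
(5, 5)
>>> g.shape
()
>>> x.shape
(5, 5)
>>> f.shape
(5, 5)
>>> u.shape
(5,)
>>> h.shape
(5, 5)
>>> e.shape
()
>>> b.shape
(5, 5)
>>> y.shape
(3,)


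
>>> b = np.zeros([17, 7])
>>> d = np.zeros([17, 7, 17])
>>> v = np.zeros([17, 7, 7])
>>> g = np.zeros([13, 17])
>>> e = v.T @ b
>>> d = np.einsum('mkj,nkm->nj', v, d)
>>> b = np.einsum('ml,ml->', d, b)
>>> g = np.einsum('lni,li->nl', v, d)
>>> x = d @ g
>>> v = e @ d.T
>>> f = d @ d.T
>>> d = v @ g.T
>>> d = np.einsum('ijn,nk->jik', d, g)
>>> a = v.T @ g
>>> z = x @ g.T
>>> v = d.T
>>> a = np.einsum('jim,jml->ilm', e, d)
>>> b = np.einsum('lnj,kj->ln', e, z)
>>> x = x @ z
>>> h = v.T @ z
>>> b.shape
(7, 7)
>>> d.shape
(7, 7, 17)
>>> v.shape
(17, 7, 7)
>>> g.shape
(7, 17)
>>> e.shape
(7, 7, 7)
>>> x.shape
(17, 7)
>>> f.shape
(17, 17)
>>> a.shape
(7, 17, 7)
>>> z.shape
(17, 7)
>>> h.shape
(7, 7, 7)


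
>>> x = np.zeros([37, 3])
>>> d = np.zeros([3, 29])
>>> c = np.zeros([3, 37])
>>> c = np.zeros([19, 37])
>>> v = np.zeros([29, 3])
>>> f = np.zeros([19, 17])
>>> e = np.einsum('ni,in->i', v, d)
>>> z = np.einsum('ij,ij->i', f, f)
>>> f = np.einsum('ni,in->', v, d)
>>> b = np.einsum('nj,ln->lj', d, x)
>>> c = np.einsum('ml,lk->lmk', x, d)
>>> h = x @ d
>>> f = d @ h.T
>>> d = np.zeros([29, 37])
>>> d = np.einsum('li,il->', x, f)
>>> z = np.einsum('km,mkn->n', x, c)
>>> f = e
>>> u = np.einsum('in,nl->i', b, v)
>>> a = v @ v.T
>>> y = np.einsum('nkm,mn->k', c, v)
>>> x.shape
(37, 3)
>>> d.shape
()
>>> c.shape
(3, 37, 29)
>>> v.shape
(29, 3)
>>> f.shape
(3,)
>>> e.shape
(3,)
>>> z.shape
(29,)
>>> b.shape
(37, 29)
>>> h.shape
(37, 29)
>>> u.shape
(37,)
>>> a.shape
(29, 29)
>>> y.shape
(37,)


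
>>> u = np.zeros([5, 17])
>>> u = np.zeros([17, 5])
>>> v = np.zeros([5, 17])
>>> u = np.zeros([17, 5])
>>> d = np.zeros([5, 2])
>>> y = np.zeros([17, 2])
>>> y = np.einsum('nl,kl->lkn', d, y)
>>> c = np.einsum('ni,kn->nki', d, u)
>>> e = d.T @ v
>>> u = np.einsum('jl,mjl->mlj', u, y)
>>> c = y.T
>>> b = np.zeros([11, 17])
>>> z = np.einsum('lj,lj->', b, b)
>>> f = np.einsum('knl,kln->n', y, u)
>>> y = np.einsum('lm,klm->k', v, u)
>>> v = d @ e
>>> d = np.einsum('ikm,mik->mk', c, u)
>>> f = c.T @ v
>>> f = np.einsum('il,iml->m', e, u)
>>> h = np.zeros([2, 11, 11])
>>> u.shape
(2, 5, 17)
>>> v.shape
(5, 17)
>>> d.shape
(2, 17)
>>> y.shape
(2,)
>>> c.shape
(5, 17, 2)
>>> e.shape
(2, 17)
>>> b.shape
(11, 17)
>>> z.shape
()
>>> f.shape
(5,)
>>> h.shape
(2, 11, 11)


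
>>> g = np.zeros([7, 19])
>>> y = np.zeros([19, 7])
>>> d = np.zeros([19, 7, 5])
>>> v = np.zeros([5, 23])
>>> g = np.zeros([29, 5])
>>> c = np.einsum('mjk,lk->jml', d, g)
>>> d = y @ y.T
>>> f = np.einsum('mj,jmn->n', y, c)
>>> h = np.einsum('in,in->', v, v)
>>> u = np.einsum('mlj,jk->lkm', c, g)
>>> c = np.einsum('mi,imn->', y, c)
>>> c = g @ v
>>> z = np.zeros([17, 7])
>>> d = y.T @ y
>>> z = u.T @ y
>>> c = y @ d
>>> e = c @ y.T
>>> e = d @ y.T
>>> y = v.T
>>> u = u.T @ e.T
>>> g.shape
(29, 5)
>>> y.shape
(23, 5)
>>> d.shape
(7, 7)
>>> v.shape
(5, 23)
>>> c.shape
(19, 7)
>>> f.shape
(29,)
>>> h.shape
()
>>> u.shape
(7, 5, 7)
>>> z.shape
(7, 5, 7)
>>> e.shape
(7, 19)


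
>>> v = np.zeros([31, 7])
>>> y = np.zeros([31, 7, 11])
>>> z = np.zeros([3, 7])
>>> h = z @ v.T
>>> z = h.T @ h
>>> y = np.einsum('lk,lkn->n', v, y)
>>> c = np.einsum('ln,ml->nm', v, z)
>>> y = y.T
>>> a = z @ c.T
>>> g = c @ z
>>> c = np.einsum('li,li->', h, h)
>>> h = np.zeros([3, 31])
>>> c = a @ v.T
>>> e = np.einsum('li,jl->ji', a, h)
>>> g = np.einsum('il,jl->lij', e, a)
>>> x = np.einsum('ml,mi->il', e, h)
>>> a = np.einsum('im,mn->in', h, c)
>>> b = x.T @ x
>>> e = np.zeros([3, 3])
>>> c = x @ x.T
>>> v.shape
(31, 7)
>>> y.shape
(11,)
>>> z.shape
(31, 31)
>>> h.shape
(3, 31)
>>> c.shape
(31, 31)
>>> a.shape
(3, 31)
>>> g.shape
(7, 3, 31)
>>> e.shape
(3, 3)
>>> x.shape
(31, 7)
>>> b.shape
(7, 7)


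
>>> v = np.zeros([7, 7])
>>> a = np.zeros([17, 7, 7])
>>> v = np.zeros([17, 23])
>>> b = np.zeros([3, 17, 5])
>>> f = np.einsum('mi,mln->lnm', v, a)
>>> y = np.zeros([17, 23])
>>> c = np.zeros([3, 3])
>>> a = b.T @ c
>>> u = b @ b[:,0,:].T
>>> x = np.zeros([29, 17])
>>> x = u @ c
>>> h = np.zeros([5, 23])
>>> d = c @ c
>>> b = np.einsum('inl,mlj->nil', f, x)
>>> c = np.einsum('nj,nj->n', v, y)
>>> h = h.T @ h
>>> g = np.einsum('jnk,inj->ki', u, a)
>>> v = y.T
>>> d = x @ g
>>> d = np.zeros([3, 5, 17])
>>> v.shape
(23, 17)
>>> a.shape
(5, 17, 3)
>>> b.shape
(7, 7, 17)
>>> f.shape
(7, 7, 17)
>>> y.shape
(17, 23)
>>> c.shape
(17,)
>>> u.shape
(3, 17, 3)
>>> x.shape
(3, 17, 3)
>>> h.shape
(23, 23)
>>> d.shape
(3, 5, 17)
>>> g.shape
(3, 5)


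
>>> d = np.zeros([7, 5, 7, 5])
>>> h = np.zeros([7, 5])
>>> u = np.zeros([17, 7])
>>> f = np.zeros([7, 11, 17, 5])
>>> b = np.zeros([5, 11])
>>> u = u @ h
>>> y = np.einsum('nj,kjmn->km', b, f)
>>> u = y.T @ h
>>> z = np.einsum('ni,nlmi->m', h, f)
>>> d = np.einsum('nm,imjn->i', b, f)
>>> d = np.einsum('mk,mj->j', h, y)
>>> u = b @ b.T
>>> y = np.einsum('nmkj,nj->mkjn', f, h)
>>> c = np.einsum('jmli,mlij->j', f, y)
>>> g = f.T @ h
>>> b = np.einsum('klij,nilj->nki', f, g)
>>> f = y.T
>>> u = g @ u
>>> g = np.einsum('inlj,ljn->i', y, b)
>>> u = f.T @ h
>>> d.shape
(17,)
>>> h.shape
(7, 5)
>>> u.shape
(11, 17, 5, 5)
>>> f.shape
(7, 5, 17, 11)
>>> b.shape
(5, 7, 17)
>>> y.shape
(11, 17, 5, 7)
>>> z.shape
(17,)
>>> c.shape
(7,)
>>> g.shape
(11,)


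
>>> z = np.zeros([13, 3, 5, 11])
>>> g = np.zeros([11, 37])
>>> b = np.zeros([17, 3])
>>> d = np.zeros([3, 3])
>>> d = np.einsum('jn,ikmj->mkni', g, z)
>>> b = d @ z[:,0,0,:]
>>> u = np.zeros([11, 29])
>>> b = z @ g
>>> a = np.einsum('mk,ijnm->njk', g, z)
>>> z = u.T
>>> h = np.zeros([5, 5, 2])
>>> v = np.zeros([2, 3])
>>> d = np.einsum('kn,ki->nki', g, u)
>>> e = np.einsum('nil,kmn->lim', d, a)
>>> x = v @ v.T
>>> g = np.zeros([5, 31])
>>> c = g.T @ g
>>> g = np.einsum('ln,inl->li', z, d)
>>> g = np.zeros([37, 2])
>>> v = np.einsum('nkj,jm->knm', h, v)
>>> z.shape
(29, 11)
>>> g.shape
(37, 2)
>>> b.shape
(13, 3, 5, 37)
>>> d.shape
(37, 11, 29)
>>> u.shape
(11, 29)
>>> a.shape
(5, 3, 37)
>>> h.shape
(5, 5, 2)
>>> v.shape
(5, 5, 3)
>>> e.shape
(29, 11, 3)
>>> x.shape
(2, 2)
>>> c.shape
(31, 31)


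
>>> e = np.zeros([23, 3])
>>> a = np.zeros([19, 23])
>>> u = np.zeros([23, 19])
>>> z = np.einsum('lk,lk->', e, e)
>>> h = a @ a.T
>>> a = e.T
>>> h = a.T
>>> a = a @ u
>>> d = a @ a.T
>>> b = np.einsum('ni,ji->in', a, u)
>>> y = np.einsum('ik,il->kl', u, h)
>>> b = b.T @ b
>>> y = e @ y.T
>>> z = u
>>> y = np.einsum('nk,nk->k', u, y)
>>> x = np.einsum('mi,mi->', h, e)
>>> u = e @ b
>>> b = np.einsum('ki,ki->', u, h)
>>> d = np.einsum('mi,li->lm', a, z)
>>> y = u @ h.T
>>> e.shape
(23, 3)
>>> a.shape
(3, 19)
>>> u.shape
(23, 3)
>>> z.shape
(23, 19)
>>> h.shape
(23, 3)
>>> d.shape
(23, 3)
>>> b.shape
()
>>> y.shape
(23, 23)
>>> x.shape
()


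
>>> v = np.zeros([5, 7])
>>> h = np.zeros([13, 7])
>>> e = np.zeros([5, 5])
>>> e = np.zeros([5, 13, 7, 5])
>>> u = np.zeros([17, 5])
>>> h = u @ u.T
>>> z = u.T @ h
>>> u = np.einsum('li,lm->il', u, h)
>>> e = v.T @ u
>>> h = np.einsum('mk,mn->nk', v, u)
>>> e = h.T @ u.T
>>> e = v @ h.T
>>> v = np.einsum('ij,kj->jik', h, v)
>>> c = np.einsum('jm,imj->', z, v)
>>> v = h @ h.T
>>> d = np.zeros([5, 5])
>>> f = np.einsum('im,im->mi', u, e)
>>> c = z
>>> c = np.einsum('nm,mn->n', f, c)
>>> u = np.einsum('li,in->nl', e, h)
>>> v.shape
(17, 17)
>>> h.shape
(17, 7)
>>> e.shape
(5, 17)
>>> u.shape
(7, 5)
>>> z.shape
(5, 17)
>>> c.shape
(17,)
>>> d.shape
(5, 5)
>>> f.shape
(17, 5)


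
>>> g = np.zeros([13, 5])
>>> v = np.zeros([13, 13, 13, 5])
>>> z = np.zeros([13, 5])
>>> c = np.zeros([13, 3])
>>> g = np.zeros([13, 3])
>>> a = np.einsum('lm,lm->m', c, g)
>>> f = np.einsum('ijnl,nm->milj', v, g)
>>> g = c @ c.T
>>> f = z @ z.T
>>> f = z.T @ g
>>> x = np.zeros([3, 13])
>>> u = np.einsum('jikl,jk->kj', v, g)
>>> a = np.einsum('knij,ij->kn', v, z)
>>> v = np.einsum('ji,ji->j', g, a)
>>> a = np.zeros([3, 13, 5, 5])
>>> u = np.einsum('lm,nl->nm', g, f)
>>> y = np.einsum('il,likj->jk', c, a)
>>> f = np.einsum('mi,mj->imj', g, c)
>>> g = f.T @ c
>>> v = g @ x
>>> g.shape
(3, 13, 3)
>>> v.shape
(3, 13, 13)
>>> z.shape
(13, 5)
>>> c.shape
(13, 3)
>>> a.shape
(3, 13, 5, 5)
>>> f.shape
(13, 13, 3)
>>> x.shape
(3, 13)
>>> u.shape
(5, 13)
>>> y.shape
(5, 5)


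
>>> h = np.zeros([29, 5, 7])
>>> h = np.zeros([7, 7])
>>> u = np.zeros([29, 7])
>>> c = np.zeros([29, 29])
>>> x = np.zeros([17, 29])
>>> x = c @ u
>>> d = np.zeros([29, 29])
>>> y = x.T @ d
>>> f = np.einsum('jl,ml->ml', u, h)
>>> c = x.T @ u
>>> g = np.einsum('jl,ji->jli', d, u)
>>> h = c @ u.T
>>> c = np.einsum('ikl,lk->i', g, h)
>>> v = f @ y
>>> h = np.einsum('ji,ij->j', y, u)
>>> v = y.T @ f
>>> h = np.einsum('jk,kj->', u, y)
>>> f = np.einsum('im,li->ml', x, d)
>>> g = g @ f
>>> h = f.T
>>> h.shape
(29, 7)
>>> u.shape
(29, 7)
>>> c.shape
(29,)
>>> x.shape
(29, 7)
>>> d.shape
(29, 29)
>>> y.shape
(7, 29)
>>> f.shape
(7, 29)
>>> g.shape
(29, 29, 29)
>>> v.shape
(29, 7)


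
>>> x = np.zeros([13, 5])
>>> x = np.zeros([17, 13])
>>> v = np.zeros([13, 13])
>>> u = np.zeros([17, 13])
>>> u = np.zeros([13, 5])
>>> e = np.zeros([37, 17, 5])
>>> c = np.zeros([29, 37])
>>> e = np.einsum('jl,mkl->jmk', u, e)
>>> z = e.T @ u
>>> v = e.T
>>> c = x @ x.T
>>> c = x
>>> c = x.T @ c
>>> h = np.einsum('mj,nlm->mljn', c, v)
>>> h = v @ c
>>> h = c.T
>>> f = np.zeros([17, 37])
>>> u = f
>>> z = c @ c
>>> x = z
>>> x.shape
(13, 13)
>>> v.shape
(17, 37, 13)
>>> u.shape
(17, 37)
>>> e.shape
(13, 37, 17)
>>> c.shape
(13, 13)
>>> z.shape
(13, 13)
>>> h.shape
(13, 13)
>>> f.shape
(17, 37)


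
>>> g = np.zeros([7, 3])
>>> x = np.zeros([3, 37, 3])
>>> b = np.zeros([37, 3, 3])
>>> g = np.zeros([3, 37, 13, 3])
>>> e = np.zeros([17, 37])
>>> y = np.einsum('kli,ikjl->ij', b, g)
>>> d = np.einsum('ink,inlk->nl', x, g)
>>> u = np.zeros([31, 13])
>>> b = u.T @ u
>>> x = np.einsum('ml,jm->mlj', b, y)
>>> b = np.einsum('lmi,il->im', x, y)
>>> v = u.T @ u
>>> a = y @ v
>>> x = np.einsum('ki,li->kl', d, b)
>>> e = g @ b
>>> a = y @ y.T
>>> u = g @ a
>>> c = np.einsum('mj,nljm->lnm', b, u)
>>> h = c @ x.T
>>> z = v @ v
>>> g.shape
(3, 37, 13, 3)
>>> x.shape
(37, 3)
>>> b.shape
(3, 13)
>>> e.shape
(3, 37, 13, 13)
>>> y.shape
(3, 13)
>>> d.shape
(37, 13)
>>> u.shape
(3, 37, 13, 3)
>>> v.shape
(13, 13)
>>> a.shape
(3, 3)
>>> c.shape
(37, 3, 3)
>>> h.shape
(37, 3, 37)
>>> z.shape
(13, 13)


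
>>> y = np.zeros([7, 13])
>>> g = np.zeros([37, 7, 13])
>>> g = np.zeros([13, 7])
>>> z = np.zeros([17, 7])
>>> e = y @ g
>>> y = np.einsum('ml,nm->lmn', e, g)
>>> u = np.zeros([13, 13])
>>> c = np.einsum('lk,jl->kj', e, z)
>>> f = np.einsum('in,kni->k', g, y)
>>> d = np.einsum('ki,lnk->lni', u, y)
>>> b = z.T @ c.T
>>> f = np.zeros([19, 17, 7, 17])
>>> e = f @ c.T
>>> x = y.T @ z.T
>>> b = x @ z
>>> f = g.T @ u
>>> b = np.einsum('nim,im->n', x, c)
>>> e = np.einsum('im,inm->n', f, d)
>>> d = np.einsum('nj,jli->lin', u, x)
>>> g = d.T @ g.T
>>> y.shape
(7, 7, 13)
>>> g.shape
(13, 17, 13)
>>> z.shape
(17, 7)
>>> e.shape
(7,)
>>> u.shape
(13, 13)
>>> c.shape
(7, 17)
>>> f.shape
(7, 13)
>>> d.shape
(7, 17, 13)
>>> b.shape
(13,)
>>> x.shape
(13, 7, 17)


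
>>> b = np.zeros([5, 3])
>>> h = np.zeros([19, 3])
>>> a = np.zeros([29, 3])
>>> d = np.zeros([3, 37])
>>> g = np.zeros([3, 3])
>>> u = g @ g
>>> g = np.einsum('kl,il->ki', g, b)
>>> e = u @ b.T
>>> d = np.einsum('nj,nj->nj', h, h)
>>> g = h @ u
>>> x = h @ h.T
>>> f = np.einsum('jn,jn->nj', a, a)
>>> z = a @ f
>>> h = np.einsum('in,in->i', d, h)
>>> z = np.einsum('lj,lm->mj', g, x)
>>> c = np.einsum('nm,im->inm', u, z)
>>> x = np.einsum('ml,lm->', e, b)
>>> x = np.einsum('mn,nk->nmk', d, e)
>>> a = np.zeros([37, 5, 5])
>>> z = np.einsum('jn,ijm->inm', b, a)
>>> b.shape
(5, 3)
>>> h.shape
(19,)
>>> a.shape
(37, 5, 5)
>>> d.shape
(19, 3)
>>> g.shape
(19, 3)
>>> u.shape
(3, 3)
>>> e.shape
(3, 5)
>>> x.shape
(3, 19, 5)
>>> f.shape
(3, 29)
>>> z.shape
(37, 3, 5)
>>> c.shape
(19, 3, 3)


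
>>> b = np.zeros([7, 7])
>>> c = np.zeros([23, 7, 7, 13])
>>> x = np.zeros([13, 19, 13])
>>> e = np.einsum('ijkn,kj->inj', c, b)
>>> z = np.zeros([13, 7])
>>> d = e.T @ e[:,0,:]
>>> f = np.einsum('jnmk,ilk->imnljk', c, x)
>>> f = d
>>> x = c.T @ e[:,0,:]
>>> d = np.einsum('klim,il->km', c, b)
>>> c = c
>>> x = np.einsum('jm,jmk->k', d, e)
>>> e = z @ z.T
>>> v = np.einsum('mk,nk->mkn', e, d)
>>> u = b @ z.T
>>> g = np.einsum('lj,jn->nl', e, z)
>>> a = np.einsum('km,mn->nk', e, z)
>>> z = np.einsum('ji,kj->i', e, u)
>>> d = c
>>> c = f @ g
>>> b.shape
(7, 7)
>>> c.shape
(7, 13, 13)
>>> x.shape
(7,)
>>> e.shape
(13, 13)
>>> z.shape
(13,)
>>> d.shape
(23, 7, 7, 13)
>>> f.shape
(7, 13, 7)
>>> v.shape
(13, 13, 23)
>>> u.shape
(7, 13)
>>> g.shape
(7, 13)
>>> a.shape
(7, 13)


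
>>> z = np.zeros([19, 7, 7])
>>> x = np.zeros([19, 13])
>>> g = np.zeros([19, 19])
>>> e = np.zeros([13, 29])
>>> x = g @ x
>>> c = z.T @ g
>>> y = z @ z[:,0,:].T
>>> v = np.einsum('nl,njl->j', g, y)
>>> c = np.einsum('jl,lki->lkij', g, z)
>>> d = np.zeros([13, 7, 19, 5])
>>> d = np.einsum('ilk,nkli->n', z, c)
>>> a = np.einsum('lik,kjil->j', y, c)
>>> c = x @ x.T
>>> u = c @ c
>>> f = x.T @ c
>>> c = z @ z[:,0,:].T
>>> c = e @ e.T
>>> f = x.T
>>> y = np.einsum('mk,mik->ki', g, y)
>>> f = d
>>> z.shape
(19, 7, 7)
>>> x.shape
(19, 13)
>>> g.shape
(19, 19)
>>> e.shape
(13, 29)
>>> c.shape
(13, 13)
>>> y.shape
(19, 7)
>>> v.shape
(7,)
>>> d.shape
(19,)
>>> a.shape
(7,)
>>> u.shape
(19, 19)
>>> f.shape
(19,)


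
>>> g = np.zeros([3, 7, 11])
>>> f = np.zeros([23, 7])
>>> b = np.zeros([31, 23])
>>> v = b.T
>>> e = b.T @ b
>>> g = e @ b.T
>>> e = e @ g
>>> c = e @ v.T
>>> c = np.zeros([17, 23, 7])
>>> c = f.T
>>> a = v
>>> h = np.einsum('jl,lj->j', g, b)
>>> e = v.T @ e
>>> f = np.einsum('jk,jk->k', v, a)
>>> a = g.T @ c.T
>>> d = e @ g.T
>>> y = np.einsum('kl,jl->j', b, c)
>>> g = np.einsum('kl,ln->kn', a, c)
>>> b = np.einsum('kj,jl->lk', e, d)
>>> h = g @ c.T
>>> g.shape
(31, 23)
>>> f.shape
(31,)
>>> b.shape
(23, 31)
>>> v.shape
(23, 31)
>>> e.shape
(31, 31)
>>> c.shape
(7, 23)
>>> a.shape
(31, 7)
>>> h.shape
(31, 7)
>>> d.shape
(31, 23)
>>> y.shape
(7,)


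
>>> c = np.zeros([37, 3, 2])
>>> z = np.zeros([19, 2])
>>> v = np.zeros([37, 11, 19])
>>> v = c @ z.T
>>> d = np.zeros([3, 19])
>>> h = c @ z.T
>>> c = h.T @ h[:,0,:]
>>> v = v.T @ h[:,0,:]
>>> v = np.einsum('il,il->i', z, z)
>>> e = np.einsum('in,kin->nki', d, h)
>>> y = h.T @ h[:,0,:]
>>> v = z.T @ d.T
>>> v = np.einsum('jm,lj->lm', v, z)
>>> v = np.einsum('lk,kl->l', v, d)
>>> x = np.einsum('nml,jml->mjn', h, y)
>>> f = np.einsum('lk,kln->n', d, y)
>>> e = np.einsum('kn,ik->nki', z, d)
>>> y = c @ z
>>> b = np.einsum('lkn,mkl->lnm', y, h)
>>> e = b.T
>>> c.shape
(19, 3, 19)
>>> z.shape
(19, 2)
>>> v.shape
(19,)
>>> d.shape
(3, 19)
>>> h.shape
(37, 3, 19)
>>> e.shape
(37, 2, 19)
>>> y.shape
(19, 3, 2)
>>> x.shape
(3, 19, 37)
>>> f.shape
(19,)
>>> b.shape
(19, 2, 37)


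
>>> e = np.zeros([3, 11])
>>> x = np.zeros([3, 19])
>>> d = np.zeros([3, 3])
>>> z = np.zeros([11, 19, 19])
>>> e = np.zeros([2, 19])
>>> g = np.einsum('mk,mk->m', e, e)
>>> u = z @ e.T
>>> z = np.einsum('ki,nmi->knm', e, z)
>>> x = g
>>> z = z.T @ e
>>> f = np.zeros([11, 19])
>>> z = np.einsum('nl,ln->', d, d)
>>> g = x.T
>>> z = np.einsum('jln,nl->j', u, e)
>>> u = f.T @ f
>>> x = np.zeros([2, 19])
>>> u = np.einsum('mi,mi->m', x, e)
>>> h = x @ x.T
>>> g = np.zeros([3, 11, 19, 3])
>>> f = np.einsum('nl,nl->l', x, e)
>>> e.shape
(2, 19)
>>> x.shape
(2, 19)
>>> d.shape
(3, 3)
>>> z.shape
(11,)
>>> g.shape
(3, 11, 19, 3)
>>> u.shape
(2,)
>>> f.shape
(19,)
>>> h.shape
(2, 2)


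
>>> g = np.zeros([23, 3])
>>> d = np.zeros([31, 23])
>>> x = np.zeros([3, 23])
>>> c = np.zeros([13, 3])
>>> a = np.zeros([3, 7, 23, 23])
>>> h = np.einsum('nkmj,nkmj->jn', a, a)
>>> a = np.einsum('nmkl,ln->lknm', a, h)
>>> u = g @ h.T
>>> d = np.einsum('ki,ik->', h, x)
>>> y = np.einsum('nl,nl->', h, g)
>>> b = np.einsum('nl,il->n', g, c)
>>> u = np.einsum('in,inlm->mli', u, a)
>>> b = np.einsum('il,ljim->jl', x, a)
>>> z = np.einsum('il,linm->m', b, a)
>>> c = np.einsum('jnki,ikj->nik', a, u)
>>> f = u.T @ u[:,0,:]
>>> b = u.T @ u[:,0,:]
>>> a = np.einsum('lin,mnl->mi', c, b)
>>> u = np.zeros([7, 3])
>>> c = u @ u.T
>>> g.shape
(23, 3)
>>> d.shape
()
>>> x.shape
(3, 23)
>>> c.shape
(7, 7)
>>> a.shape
(23, 7)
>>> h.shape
(23, 3)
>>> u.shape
(7, 3)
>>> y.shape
()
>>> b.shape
(23, 3, 23)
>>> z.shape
(7,)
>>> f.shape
(23, 3, 23)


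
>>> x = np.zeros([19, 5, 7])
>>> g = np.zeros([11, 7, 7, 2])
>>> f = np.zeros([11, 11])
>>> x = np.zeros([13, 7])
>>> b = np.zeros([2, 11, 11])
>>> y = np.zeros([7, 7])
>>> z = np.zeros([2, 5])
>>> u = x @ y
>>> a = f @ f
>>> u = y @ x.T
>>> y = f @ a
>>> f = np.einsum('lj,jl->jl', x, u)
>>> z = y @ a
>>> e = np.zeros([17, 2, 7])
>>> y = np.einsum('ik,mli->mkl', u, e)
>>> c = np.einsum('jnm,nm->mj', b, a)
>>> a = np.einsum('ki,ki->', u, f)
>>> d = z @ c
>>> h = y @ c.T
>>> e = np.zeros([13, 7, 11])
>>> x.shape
(13, 7)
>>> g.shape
(11, 7, 7, 2)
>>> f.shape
(7, 13)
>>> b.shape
(2, 11, 11)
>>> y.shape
(17, 13, 2)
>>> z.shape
(11, 11)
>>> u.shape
(7, 13)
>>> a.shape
()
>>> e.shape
(13, 7, 11)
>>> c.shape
(11, 2)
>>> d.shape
(11, 2)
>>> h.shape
(17, 13, 11)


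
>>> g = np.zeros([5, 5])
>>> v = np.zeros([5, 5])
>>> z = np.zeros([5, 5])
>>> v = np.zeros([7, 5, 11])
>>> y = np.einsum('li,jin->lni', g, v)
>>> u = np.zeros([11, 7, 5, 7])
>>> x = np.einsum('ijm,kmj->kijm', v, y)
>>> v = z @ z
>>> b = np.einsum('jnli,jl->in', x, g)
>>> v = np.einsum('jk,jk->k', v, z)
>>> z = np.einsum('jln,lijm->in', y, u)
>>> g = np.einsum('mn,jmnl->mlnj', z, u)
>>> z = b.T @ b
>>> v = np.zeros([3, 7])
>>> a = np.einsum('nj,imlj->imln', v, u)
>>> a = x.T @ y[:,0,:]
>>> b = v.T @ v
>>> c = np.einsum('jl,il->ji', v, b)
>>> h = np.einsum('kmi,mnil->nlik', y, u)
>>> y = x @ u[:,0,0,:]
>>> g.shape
(7, 7, 5, 11)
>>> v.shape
(3, 7)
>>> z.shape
(7, 7)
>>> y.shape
(5, 7, 5, 7)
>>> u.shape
(11, 7, 5, 7)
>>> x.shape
(5, 7, 5, 11)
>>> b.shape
(7, 7)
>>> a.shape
(11, 5, 7, 5)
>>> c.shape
(3, 7)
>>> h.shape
(7, 7, 5, 5)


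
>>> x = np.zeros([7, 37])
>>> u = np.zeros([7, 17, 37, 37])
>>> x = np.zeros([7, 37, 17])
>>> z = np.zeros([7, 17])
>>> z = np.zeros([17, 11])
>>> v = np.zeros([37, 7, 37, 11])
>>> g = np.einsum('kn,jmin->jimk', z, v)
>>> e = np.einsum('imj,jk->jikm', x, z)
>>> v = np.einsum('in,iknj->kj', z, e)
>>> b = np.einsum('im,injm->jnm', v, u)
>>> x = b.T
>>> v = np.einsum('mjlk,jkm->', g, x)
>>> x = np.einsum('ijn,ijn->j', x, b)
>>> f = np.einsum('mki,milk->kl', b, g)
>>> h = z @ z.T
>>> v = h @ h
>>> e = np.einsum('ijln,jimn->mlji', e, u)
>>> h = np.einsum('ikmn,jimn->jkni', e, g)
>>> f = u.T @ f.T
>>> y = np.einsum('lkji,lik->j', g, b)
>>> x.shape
(17,)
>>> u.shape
(7, 17, 37, 37)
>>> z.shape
(17, 11)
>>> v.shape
(17, 17)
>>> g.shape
(37, 37, 7, 17)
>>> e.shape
(37, 11, 7, 17)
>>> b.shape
(37, 17, 37)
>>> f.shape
(37, 37, 17, 17)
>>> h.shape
(37, 11, 17, 37)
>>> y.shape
(7,)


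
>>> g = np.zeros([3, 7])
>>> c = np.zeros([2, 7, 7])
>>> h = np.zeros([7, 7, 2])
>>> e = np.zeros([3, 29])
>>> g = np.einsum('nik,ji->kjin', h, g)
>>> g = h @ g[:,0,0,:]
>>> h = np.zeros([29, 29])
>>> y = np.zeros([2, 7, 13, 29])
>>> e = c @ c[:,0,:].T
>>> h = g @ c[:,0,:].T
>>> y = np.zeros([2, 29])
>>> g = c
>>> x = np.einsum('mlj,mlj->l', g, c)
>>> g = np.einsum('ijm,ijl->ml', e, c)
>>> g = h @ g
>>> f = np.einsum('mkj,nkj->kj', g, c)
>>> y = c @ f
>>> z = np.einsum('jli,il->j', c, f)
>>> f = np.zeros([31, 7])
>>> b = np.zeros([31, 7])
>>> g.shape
(7, 7, 7)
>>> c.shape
(2, 7, 7)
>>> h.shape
(7, 7, 2)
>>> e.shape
(2, 7, 2)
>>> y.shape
(2, 7, 7)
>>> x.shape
(7,)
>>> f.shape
(31, 7)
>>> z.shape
(2,)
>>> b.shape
(31, 7)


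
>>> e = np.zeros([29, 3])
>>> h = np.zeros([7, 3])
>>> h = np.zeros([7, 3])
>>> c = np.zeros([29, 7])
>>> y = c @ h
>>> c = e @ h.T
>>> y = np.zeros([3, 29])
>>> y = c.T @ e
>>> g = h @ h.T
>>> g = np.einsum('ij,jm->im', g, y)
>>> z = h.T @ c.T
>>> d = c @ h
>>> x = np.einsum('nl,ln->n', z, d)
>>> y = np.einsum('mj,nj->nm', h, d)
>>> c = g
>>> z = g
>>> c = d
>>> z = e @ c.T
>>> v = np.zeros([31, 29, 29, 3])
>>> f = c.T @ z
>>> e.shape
(29, 3)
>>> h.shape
(7, 3)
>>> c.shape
(29, 3)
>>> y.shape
(29, 7)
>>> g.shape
(7, 3)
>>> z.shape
(29, 29)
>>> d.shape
(29, 3)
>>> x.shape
(3,)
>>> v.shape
(31, 29, 29, 3)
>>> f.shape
(3, 29)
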